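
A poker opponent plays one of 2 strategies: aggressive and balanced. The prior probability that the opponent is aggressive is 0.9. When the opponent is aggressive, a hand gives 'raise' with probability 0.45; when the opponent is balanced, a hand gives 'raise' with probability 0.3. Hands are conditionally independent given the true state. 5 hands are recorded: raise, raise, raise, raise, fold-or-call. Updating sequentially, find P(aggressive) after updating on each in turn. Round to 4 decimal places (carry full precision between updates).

0.9728

Apply Bayes' rule sequentially, carrying P(aggressive) forward.
After 'raise': P(aggressive) = 0.45·0.9000 / (0.45·0.9000 + 0.3·0.1000) ≈ 0.9310
After 'raise': P(aggressive) = 0.45·0.9310 / (0.45·0.9310 + 0.3·0.0690) ≈ 0.9529
After 'raise': P(aggressive) = 0.45·0.9529 / (0.45·0.9529 + 0.3·0.0471) ≈ 0.9681
After 'raise': P(aggressive) = 0.45·0.9681 / (0.45·0.9681 + 0.3·0.0319) ≈ 0.9785
After 'fold-or-call': P(aggressive) = 0.55·0.9785 / (0.55·0.9785 + 0.7·0.0215) ≈ 0.9728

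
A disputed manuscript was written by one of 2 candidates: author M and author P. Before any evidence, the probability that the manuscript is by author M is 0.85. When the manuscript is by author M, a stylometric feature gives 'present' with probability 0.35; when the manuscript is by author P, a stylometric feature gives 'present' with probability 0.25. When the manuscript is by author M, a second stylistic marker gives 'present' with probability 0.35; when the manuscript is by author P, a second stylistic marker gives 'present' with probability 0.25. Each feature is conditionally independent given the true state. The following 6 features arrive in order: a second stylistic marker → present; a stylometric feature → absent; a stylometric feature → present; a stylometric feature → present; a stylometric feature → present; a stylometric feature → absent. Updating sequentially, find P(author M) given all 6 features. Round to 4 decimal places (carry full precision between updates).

0.9424

After a second stylistic marker='present': P(author M) = 0.35·0.8500 / (0.35·0.8500 + 0.25·0.1500) ≈ 0.8881
After a stylometric feature='absent': P(author M) = 0.65·0.8881 / (0.65·0.8881 + 0.75·0.1119) ≈ 0.8730
After a stylometric feature='present': P(author M) = 0.35·0.8730 / (0.35·0.8730 + 0.25·0.1270) ≈ 0.9059
After a stylometric feature='present': P(author M) = 0.35·0.9059 / (0.35·0.9059 + 0.25·0.0941) ≈ 0.9309
After a stylometric feature='present': P(author M) = 0.35·0.9309 / (0.35·0.9309 + 0.25·0.0691) ≈ 0.9497
After a stylometric feature='absent': P(author M) = 0.65·0.9497 / (0.65·0.9497 + 0.75·0.0503) ≈ 0.9424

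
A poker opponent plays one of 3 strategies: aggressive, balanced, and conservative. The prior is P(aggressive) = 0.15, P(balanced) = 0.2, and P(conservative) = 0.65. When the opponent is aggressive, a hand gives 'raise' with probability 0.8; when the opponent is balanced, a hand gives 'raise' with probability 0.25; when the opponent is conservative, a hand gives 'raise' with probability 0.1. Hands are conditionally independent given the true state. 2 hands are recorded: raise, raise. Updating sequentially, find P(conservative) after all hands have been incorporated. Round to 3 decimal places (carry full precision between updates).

Each posterior becomes the prior for the next update.
After 'raise': normaliser = 0.8·0.1500 + 0.25·0.2000 + 0.1·0.6500; P(aggressive) ≈ 0.5106, P(balanced) ≈ 0.2128, P(conservative) ≈ 0.2766
After 'raise': normaliser = 0.8·0.5106 + 0.25·0.2128 + 0.1·0.2766; P(aggressive) ≈ 0.8348, P(balanced) ≈ 0.1087, P(conservative) ≈ 0.0565

0.057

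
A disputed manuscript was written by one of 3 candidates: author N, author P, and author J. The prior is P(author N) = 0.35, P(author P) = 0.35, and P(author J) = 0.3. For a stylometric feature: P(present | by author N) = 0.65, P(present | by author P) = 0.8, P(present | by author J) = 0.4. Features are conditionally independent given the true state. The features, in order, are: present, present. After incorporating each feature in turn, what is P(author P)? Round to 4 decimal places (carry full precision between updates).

After 'present': normaliser = 0.65·0.3500 + 0.8·0.3500 + 0.4·0.3000; P(author N) ≈ 0.3625, P(author P) ≈ 0.4462, P(author J) ≈ 0.1912
After 'present': normaliser = 0.65·0.3625 + 0.8·0.4462 + 0.4·0.1912; P(author N) ≈ 0.3522, P(author P) ≈ 0.5335, P(author J) ≈ 0.1143

0.5335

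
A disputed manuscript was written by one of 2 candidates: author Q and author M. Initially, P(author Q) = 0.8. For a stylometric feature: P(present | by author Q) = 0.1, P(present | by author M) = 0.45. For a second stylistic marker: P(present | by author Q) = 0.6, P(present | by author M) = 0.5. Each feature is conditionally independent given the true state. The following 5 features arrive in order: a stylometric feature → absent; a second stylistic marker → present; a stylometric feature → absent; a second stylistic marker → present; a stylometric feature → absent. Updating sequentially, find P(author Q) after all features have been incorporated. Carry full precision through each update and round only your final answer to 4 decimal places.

After a stylometric feature='absent': P(author Q) = 0.9·0.8000 / (0.9·0.8000 + 0.55·0.2000) ≈ 0.8675
After a second stylistic marker='present': P(author Q) = 0.6·0.8675 / (0.6·0.8675 + 0.5·0.1325) ≈ 0.8871
After a stylometric feature='absent': P(author Q) = 0.9·0.8871 / (0.9·0.8871 + 0.55·0.1129) ≈ 0.9278
After a second stylistic marker='present': P(author Q) = 0.6·0.9278 / (0.6·0.9278 + 0.5·0.0722) ≈ 0.9391
After a stylometric feature='absent': P(author Q) = 0.9·0.9391 / (0.9·0.9391 + 0.55·0.0609) ≈ 0.9619

0.9619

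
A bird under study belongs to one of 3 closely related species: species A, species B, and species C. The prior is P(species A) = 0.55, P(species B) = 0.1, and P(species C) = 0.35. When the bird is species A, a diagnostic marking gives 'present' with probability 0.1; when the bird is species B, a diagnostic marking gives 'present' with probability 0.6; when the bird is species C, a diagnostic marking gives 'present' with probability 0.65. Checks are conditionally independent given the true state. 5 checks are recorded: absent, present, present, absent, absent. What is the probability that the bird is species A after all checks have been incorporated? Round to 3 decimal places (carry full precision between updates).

0.317

Apply Bayes' rule sequentially, carrying P(species A) forward.
After 'absent': normaliser = 0.9·0.5500 + 0.4·0.1000 + 0.35·0.3500; P(species A) ≈ 0.7529, P(species B) ≈ 0.0608, P(species C) ≈ 0.1863
After 'present': normaliser = 0.1·0.7529 + 0.6·0.0608 + 0.65·0.1863; P(species A) ≈ 0.3233, P(species B) ≈ 0.1567, P(species C) ≈ 0.5200
After 'present': normaliser = 0.1·0.3233 + 0.6·0.1567 + 0.65·0.5200; P(species A) ≈ 0.0696, P(species B) ≈ 0.2025, P(species C) ≈ 0.7279
After 'absent': normaliser = 0.9·0.0696 + 0.4·0.2025 + 0.35·0.7279; P(species A) ≈ 0.1573, P(species B) ≈ 0.2033, P(species C) ≈ 0.6394
After 'absent': normaliser = 0.9·0.1573 + 0.4·0.2033 + 0.35·0.6394; P(species A) ≈ 0.3169, P(species B) ≈ 0.1821, P(species C) ≈ 0.5011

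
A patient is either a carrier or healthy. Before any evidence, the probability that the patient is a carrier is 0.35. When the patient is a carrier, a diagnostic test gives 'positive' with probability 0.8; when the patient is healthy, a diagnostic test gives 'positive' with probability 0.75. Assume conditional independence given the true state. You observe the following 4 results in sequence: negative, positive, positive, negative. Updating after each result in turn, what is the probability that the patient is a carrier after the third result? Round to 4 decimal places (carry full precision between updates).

Each posterior becomes the prior for the next update.
After 'negative': P(carrier) = 0.2·0.3500 / (0.2·0.3500 + 0.25·0.6500) ≈ 0.3011
After 'positive': P(carrier) = 0.8·0.3011 / (0.8·0.3011 + 0.75·0.6989) ≈ 0.3148
After 'positive': P(carrier) = 0.8·0.3148 / (0.8·0.3148 + 0.75·0.6852) ≈ 0.3289

0.3289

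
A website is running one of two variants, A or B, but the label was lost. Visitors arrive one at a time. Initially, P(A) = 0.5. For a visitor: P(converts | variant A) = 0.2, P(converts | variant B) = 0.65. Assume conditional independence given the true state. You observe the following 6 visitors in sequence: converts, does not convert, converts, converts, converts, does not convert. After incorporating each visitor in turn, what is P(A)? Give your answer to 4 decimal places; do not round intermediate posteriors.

After 'converts': P(A) = 0.2·0.5000 / (0.2·0.5000 + 0.65·0.5000) ≈ 0.2353
After 'does not convert': P(A) = 0.8·0.2353 / (0.8·0.2353 + 0.35·0.7647) ≈ 0.4129
After 'converts': P(A) = 0.2·0.4129 / (0.2·0.4129 + 0.65·0.5871) ≈ 0.1779
After 'converts': P(A) = 0.2·0.1779 / (0.2·0.1779 + 0.65·0.8221) ≈ 0.0624
After 'converts': P(A) = 0.2·0.0624 / (0.2·0.0624 + 0.65·0.9376) ≈ 0.0201
After 'does not convert': P(A) = 0.8·0.0201 / (0.8·0.0201 + 0.35·0.9799) ≈ 0.0447

0.0447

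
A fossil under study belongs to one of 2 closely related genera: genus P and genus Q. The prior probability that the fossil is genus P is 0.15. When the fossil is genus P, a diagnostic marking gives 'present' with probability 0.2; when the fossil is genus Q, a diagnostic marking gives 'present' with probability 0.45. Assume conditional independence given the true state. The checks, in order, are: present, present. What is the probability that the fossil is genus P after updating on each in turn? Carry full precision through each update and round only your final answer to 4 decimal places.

0.0337

After 'present': P(genus P) = 0.2·0.1500 / (0.2·0.1500 + 0.45·0.8500) ≈ 0.0727
After 'present': P(genus P) = 0.2·0.0727 / (0.2·0.0727 + 0.45·0.9273) ≈ 0.0337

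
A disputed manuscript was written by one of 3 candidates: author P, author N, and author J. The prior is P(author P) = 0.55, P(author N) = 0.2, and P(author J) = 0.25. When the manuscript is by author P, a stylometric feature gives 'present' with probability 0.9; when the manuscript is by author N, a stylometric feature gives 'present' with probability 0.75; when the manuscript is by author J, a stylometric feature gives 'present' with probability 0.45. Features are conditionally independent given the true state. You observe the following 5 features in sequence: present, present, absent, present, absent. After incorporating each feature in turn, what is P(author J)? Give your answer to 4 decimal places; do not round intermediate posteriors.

0.4261

After 'present': normaliser = 0.9·0.5500 + 0.75·0.2000 + 0.45·0.2500; P(author P) ≈ 0.6535, P(author N) ≈ 0.1980, P(author J) ≈ 0.1485
After 'present': normaliser = 0.9·0.6535 + 0.75·0.1980 + 0.45·0.1485; P(author P) ≈ 0.7320, P(author N) ≈ 0.1848, P(author J) ≈ 0.0832
After 'absent': normaliser = 0.1·0.7320 + 0.25·0.1848 + 0.55·0.0832; P(author P) ≈ 0.4432, P(author N) ≈ 0.2798, P(author J) ≈ 0.2770
After 'present': normaliser = 0.9·0.4432 + 0.75·0.2798 + 0.45·0.2770; P(author P) ≈ 0.5439, P(author N) ≈ 0.2861, P(author J) ≈ 0.1700
After 'absent': normaliser = 0.1·0.5439 + 0.25·0.2861 + 0.55·0.1700; P(author P) ≈ 0.2479, P(author N) ≈ 0.3260, P(author J) ≈ 0.4261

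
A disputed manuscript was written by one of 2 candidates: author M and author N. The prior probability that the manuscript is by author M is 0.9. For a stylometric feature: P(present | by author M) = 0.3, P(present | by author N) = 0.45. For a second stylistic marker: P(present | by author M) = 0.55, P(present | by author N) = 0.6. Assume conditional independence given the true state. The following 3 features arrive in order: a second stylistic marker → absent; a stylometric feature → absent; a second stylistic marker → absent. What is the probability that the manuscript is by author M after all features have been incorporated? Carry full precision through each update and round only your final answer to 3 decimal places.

Apply Bayes' rule sequentially, carrying P(author M) forward.
After a second stylistic marker='absent': P(author M) = 0.45·0.9000 / (0.45·0.9000 + 0.4·0.1000) ≈ 0.9101
After a stylometric feature='absent': P(author M) = 0.7·0.9101 / (0.7·0.9101 + 0.55·0.0899) ≈ 0.9280
After a second stylistic marker='absent': P(author M) = 0.45·0.9280 / (0.45·0.9280 + 0.4·0.0720) ≈ 0.9355

0.935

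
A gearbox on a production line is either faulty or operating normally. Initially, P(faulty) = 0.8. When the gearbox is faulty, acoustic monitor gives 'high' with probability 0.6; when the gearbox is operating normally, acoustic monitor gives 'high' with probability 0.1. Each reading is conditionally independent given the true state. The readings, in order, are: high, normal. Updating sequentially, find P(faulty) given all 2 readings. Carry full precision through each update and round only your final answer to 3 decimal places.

After 'high': P(faulty) = 0.6·0.8000 / (0.6·0.8000 + 0.1·0.2000) ≈ 0.9600
After 'normal': P(faulty) = 0.4·0.9600 / (0.4·0.9600 + 0.9·0.0400) ≈ 0.9143

0.914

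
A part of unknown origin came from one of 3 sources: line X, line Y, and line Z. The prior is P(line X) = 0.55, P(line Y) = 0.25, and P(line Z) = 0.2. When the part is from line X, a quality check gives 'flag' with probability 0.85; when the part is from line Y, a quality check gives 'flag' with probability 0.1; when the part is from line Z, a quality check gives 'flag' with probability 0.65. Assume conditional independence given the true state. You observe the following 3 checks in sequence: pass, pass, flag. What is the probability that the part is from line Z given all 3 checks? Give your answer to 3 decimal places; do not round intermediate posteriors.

0.341

After 'pass': normaliser = 0.15·0.5500 + 0.9·0.2500 + 0.35·0.2000; P(line X) ≈ 0.2185, P(line Y) ≈ 0.5960, P(line Z) ≈ 0.1854
After 'pass': normaliser = 0.15·0.2185 + 0.9·0.5960 + 0.35·0.1854; P(line X) ≈ 0.0517, P(line Y) ≈ 0.8460, P(line Z) ≈ 0.1023
After 'flag': normaliser = 0.85·0.0517 + 0.1·0.8460 + 0.65·0.1023; P(line X) ≈ 0.2253, P(line Y) ≈ 0.4337, P(line Z) ≈ 0.3411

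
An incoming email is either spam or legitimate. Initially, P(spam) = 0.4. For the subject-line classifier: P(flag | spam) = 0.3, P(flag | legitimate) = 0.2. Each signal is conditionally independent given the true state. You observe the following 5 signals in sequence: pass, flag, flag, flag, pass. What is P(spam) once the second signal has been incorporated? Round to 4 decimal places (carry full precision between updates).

0.4667

Apply Bayes' rule sequentially, carrying P(spam) forward.
After 'pass': P(spam) = 0.7·0.4000 / (0.7·0.4000 + 0.8·0.6000) ≈ 0.3684
After 'flag': P(spam) = 0.3·0.3684 / (0.3·0.3684 + 0.2·0.6316) ≈ 0.4667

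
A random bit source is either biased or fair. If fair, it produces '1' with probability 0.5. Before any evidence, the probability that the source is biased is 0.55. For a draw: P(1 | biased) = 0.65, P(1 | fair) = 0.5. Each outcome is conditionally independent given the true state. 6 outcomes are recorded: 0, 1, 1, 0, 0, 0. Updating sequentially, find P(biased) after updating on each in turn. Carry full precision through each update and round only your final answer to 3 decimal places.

0.332

Each posterior becomes the prior for the next update.
After '0': P(biased) = 0.35·0.5500 / (0.35·0.5500 + 0.5·0.4500) ≈ 0.4611
After '1': P(biased) = 0.65·0.4611 / (0.65·0.4611 + 0.5·0.5389) ≈ 0.5266
After '1': P(biased) = 0.65·0.5266 / (0.65·0.5266 + 0.5·0.4734) ≈ 0.5912
After '0': P(biased) = 0.35·0.5912 / (0.35·0.5912 + 0.5·0.4088) ≈ 0.5030
After '0': P(biased) = 0.35·0.5030 / (0.35·0.5030 + 0.5·0.4970) ≈ 0.4147
After '0': P(biased) = 0.35·0.4147 / (0.35·0.4147 + 0.5·0.5853) ≈ 0.3315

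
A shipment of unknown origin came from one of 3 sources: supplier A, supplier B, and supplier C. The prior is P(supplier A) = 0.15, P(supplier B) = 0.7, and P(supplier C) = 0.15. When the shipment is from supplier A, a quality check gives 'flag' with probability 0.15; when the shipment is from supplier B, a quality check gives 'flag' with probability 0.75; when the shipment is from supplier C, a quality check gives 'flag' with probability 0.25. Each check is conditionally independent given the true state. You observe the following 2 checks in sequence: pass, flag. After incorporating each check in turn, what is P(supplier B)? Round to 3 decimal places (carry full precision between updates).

After 'pass': normaliser = 0.85·0.1500 + 0.25·0.7000 + 0.75·0.1500; P(supplier A) ≈ 0.3072, P(supplier B) ≈ 0.4217, P(supplier C) ≈ 0.2711
After 'flag': normaliser = 0.15·0.3072 + 0.75·0.4217 + 0.25·0.2711; P(supplier A) ≈ 0.1071, P(supplier B) ≈ 0.7353, P(supplier C) ≈ 0.1576

0.735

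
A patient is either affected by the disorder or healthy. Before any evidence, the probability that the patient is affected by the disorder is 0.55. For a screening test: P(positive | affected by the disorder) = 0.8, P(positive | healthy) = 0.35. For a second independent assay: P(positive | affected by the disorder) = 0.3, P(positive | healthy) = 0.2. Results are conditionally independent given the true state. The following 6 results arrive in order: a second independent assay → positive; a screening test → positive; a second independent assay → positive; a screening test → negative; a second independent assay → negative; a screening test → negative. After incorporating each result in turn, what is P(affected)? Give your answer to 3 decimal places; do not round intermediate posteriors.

0.342

Apply Bayes' rule sequentially, carrying P(affected) forward.
After a second independent assay='positive': P(affected) = 0.3·0.5500 / (0.3·0.5500 + 0.2·0.4500) ≈ 0.6471
After a screening test='positive': P(affected) = 0.8·0.6471 / (0.8·0.6471 + 0.35·0.3529) ≈ 0.8073
After a second independent assay='positive': P(affected) = 0.3·0.8073 / (0.3·0.8073 + 0.2·0.1927) ≈ 0.8627
After a screening test='negative': P(affected) = 0.2·0.8627 / (0.2·0.8627 + 0.65·0.1373) ≈ 0.6592
After a second independent assay='negative': P(affected) = 0.7·0.6592 / (0.7·0.6592 + 0.8·0.3408) ≈ 0.6286
After a screening test='negative': P(affected) = 0.2·0.6286 / (0.2·0.6286 + 0.65·0.3714) ≈ 0.3424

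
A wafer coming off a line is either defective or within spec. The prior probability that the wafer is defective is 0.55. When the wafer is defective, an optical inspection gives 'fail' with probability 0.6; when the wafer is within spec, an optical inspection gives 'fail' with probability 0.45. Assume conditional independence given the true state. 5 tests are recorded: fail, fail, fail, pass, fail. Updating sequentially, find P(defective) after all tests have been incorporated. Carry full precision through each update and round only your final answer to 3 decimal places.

After 'fail': P(defective) = 0.6·0.5500 / (0.6·0.5500 + 0.45·0.4500) ≈ 0.6197
After 'fail': P(defective) = 0.6·0.6197 / (0.6·0.6197 + 0.45·0.3803) ≈ 0.6848
After 'fail': P(defective) = 0.6·0.6848 / (0.6·0.6848 + 0.45·0.3152) ≈ 0.7434
After 'pass': P(defective) = 0.4·0.7434 / (0.4·0.7434 + 0.55·0.2566) ≈ 0.6781
After 'fail': P(defective) = 0.6·0.6781 / (0.6·0.6781 + 0.45·0.3219) ≈ 0.7375

0.737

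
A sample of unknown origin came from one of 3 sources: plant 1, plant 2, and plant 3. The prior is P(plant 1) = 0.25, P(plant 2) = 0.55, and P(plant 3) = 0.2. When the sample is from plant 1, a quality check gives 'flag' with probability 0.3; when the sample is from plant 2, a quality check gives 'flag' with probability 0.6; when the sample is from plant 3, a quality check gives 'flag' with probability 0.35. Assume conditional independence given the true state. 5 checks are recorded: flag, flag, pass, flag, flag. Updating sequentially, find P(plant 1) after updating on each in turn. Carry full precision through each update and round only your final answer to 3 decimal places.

0.044

Each posterior becomes the prior for the next update.
After 'flag': normaliser = 0.3·0.2500 + 0.6·0.5500 + 0.35·0.2000; P(plant 1) ≈ 0.1579, P(plant 2) ≈ 0.6947, P(plant 3) ≈ 0.1474
After 'flag': normaliser = 0.3·0.1579 + 0.6·0.6947 + 0.35·0.1474; P(plant 1) ≈ 0.0918, P(plant 2) ≈ 0.8082, P(plant 3) ≈ 0.1000
After 'pass': normaliser = 0.7·0.0918 + 0.4·0.8082 + 0.65·0.1000; P(plant 1) ≈ 0.1421, P(plant 2) ≈ 0.7143, P(plant 3) ≈ 0.1436
After 'flag': normaliser = 0.3·0.1421 + 0.6·0.7143 + 0.35·0.1436; P(plant 1) ≈ 0.0817, P(plant 2) ≈ 0.8219, P(plant 3) ≈ 0.0964
After 'flag': normaliser = 0.3·0.0817 + 0.6·0.8219 + 0.35·0.0964; P(plant 1) ≈ 0.0445, P(plant 2) ≈ 0.8943, P(plant 3) ≈ 0.0612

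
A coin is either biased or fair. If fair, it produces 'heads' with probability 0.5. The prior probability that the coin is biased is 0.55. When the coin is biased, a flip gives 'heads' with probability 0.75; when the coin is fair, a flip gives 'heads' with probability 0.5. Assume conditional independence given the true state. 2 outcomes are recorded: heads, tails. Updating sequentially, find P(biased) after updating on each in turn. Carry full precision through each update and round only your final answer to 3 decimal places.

After 'heads': P(biased) = 0.75·0.5500 / (0.75·0.5500 + 0.5·0.4500) ≈ 0.6471
After 'tails': P(biased) = 0.25·0.6471 / (0.25·0.6471 + 0.5·0.3529) ≈ 0.4783

0.478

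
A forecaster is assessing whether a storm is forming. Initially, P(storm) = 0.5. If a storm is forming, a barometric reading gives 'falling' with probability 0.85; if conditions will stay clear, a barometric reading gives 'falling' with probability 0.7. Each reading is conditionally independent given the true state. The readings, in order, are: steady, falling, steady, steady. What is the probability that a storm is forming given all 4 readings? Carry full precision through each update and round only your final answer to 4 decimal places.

Apply Bayes' rule sequentially, carrying P(storm) forward.
After 'steady': P(storm) = 0.15·0.5000 / (0.15·0.5000 + 0.3·0.5000) ≈ 0.3333
After 'falling': P(storm) = 0.85·0.3333 / (0.85·0.3333 + 0.7·0.6667) ≈ 0.3778
After 'steady': P(storm) = 0.15·0.3778 / (0.15·0.3778 + 0.3·0.6222) ≈ 0.2329
After 'steady': P(storm) = 0.15·0.2329 / (0.15·0.2329 + 0.3·0.7671) ≈ 0.1318

0.1318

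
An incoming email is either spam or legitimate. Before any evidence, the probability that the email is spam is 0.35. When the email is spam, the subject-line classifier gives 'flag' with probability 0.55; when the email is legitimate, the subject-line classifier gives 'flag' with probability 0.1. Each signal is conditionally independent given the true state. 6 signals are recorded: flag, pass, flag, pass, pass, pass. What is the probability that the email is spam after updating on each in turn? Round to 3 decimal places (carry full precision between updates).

After 'flag': P(spam) = 0.55·0.3500 / (0.55·0.3500 + 0.1·0.6500) ≈ 0.7476
After 'pass': P(spam) = 0.45·0.7476 / (0.45·0.7476 + 0.9·0.2524) ≈ 0.5969
After 'flag': P(spam) = 0.55·0.5969 / (0.55·0.5969 + 0.1·0.4031) ≈ 0.8906
After 'pass': P(spam) = 0.45·0.8906 / (0.45·0.8906 + 0.9·0.1094) ≈ 0.8028
After 'pass': P(spam) = 0.45·0.8028 / (0.45·0.8028 + 0.9·0.1972) ≈ 0.6706
After 'pass': P(spam) = 0.45·0.6706 / (0.45·0.6706 + 0.9·0.3294) ≈ 0.5045

0.504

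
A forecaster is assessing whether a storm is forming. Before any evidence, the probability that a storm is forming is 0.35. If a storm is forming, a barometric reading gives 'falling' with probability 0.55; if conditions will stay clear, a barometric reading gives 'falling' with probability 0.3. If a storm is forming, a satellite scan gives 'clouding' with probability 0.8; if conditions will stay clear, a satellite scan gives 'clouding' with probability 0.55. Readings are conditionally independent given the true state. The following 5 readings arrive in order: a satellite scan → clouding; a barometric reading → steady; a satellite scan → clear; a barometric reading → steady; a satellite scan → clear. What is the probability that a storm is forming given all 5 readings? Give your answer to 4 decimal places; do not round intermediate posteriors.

After a satellite scan='clouding': P(storm) = 0.8·0.3500 / (0.8·0.3500 + 0.55·0.6500) ≈ 0.4392
After a barometric reading='steady': P(storm) = 0.45·0.4392 / (0.45·0.4392 + 0.7·0.5608) ≈ 0.3349
After a satellite scan='clear': P(storm) = 0.2·0.3349 / (0.2·0.3349 + 0.45·0.6651) ≈ 0.1829
After a barometric reading='steady': P(storm) = 0.45·0.1829 / (0.45·0.1829 + 0.7·0.8171) ≈ 0.1258
After a satellite scan='clear': P(storm) = 0.2·0.1258 / (0.2·0.1258 + 0.45·0.8742) ≈ 0.0601

0.0601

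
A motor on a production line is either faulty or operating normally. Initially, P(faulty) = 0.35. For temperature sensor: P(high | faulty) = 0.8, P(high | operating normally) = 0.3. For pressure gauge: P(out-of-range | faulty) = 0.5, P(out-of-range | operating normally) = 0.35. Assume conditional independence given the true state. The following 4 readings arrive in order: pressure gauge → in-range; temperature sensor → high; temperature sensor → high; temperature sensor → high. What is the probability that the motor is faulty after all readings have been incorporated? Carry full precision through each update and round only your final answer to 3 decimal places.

After pressure gauge='in-range': P(faulty) = 0.5·0.3500 / (0.5·0.3500 + 0.65·0.6500) ≈ 0.2929
After temperature sensor='high': P(faulty) = 0.8·0.2929 / (0.8·0.2929 + 0.3·0.7071) ≈ 0.5248
After temperature sensor='high': P(faulty) = 0.8·0.5248 / (0.8·0.5248 + 0.3·0.4752) ≈ 0.7465
After temperature sensor='high': P(faulty) = 0.8·0.7465 / (0.8·0.7465 + 0.3·0.2535) ≈ 0.8871

0.887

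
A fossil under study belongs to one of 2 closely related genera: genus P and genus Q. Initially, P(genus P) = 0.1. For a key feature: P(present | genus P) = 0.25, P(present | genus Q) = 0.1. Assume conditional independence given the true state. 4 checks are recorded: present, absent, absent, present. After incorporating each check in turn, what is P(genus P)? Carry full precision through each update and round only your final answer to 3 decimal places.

After 'present': P(genus P) = 0.25·0.1000 / (0.25·0.1000 + 0.1·0.9000) ≈ 0.2174
After 'absent': P(genus P) = 0.75·0.2174 / (0.75·0.2174 + 0.9·0.7826) ≈ 0.1880
After 'absent': P(genus P) = 0.75·0.1880 / (0.75·0.1880 + 0.9·0.8120) ≈ 0.1617
After 'present': P(genus P) = 0.25·0.1617 / (0.25·0.1617 + 0.1·0.8383) ≈ 0.3254

0.325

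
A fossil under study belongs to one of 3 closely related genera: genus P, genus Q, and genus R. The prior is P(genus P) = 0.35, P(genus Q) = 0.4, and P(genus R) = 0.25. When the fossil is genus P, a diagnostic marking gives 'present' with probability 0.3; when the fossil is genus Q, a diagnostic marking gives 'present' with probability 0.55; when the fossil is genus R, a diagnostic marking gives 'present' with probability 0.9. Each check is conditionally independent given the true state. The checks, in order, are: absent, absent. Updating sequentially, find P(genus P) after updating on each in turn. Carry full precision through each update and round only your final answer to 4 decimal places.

After 'absent': normaliser = 0.7·0.3500 + 0.45·0.4000 + 0.1·0.2500; P(genus P) ≈ 0.5444, P(genus Q) ≈ 0.4000, P(genus R) ≈ 0.0556
After 'absent': normaliser = 0.7·0.5444 + 0.45·0.4000 + 0.1·0.0556; P(genus P) ≈ 0.6725, P(genus Q) ≈ 0.3176, P(genus R) ≈ 0.0098

0.6725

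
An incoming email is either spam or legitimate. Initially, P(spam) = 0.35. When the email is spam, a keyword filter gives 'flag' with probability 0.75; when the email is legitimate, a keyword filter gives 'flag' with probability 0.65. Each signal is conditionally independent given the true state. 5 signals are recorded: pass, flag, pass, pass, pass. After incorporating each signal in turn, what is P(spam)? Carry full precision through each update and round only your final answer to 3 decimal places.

0.139

Each posterior becomes the prior for the next update.
After 'pass': P(spam) = 0.25·0.3500 / (0.25·0.3500 + 0.35·0.6500) ≈ 0.2778
After 'flag': P(spam) = 0.75·0.2778 / (0.75·0.2778 + 0.65·0.7222) ≈ 0.3074
After 'pass': P(spam) = 0.25·0.3074 / (0.25·0.3074 + 0.35·0.6926) ≈ 0.2407
After 'pass': P(spam) = 0.25·0.2407 / (0.25·0.2407 + 0.35·0.7593) ≈ 0.1846
After 'pass': P(spam) = 0.25·0.1846 / (0.25·0.1846 + 0.35·0.8154) ≈ 0.1392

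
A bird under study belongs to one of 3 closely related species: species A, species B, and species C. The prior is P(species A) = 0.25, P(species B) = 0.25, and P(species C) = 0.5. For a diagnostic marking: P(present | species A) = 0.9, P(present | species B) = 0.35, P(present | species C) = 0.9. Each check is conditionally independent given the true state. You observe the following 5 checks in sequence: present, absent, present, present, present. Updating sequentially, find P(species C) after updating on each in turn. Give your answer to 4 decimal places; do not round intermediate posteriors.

0.6352

Each posterior becomes the prior for the next update.
After 'present': normaliser = 0.9·0.2500 + 0.35·0.2500 + 0.9·0.5000; P(species A) ≈ 0.2951, P(species B) ≈ 0.1148, P(species C) ≈ 0.5902
After 'absent': normaliser = 0.1·0.2951 + 0.65·0.1148 + 0.1·0.5902; P(species A) ≈ 0.1809, P(species B) ≈ 0.4573, P(species C) ≈ 0.3618
After 'present': normaliser = 0.9·0.1809 + 0.35·0.4573 + 0.9·0.3618; P(species A) ≈ 0.2511, P(species B) ≈ 0.2468, P(species C) ≈ 0.5021
After 'present': normaliser = 0.9·0.2511 + 0.35·0.2468 + 0.9·0.5021; P(species A) ≈ 0.2957, P(species B) ≈ 0.1130, P(species C) ≈ 0.5913
After 'present': normaliser = 0.9·0.2957 + 0.35·0.1130 + 0.9·0.5913; P(species A) ≈ 0.3176, P(species B) ≈ 0.0472, P(species C) ≈ 0.6352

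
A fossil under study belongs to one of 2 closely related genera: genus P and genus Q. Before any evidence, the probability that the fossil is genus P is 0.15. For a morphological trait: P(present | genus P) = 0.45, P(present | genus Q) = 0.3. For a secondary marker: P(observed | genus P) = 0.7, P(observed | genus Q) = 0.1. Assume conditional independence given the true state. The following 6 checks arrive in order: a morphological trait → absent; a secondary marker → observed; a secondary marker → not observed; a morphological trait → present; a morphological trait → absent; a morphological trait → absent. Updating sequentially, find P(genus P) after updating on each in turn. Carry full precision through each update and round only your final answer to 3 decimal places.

0.231

Each posterior becomes the prior for the next update.
After a morphological trait='absent': P(genus P) = 0.55·0.1500 / (0.55·0.1500 + 0.7·0.8500) ≈ 0.1218
After a secondary marker='observed': P(genus P) = 0.7·0.1218 / (0.7·0.1218 + 0.1·0.8782) ≈ 0.4925
After a secondary marker='not observed': P(genus P) = 0.3·0.4925 / (0.3·0.4925 + 0.9·0.5075) ≈ 0.2444
After a morphological trait='present': P(genus P) = 0.45·0.2444 / (0.45·0.2444 + 0.3·0.7556) ≈ 0.3267
After a morphological trait='absent': P(genus P) = 0.55·0.3267 / (0.55·0.3267 + 0.7·0.6733) ≈ 0.2760
After a morphological trait='absent': P(genus P) = 0.55·0.2760 / (0.55·0.2760 + 0.7·0.7240) ≈ 0.2305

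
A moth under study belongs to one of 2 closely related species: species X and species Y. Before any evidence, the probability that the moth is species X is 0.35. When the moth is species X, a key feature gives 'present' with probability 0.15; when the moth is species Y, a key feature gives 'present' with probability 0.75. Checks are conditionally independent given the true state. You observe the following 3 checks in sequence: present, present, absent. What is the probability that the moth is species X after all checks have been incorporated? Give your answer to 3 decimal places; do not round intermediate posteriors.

0.068

Apply Bayes' rule sequentially, carrying P(species X) forward.
After 'present': P(species X) = 0.15·0.3500 / (0.15·0.3500 + 0.75·0.6500) ≈ 0.0972
After 'present': P(species X) = 0.15·0.0972 / (0.15·0.0972 + 0.75·0.9028) ≈ 0.0211
After 'absent': P(species X) = 0.85·0.0211 / (0.85·0.0211 + 0.25·0.9789) ≈ 0.0682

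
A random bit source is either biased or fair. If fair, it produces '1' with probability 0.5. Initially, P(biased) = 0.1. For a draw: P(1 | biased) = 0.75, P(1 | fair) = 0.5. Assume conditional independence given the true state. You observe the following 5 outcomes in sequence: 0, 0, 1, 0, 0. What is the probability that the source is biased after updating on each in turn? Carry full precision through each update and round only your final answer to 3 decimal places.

After '0': P(biased) = 0.25·0.1000 / (0.25·0.1000 + 0.5·0.9000) ≈ 0.0526
After '0': P(biased) = 0.25·0.0526 / (0.25·0.0526 + 0.5·0.9474) ≈ 0.0270
After '1': P(biased) = 0.75·0.0270 / (0.75·0.0270 + 0.5·0.9730) ≈ 0.0400
After '0': P(biased) = 0.25·0.0400 / (0.25·0.0400 + 0.5·0.9600) ≈ 0.0204
After '0': P(biased) = 0.25·0.0204 / (0.25·0.0204 + 0.5·0.9796) ≈ 0.0103

0.010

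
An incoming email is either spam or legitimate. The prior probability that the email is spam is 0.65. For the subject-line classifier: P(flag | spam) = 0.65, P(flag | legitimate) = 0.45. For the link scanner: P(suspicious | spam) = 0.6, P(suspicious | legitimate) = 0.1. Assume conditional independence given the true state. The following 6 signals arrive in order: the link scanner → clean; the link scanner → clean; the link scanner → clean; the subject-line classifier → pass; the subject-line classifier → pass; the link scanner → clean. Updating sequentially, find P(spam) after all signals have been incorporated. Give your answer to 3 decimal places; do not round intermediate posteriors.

Each posterior becomes the prior for the next update.
After the link scanner='clean': P(spam) = 0.4·0.6500 / (0.4·0.6500 + 0.9·0.3500) ≈ 0.4522
After the link scanner='clean': P(spam) = 0.4·0.4522 / (0.4·0.4522 + 0.9·0.5478) ≈ 0.2684
After the link scanner='clean': P(spam) = 0.4·0.2684 / (0.4·0.2684 + 0.9·0.7316) ≈ 0.1402
After the subject-line classifier='pass': P(spam) = 0.35·0.1402 / (0.35·0.1402 + 0.55·0.8598) ≈ 0.0940
After the subject-line classifier='pass': P(spam) = 0.35·0.0940 / (0.35·0.0940 + 0.55·0.9060) ≈ 0.0619
After the link scanner='clean': P(spam) = 0.4·0.0619 / (0.4·0.0619 + 0.9·0.9381) ≈ 0.0285

0.029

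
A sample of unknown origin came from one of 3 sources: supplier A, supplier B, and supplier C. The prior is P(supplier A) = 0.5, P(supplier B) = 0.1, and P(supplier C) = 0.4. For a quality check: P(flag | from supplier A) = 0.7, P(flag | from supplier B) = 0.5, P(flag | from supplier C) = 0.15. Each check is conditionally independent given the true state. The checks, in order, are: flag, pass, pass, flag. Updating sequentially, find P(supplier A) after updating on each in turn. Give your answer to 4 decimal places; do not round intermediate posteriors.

Each posterior becomes the prior for the next update.
After 'flag': normaliser = 0.7·0.5000 + 0.5·0.1000 + 0.15·0.4000; P(supplier A) ≈ 0.7609, P(supplier B) ≈ 0.1087, P(supplier C) ≈ 0.1304
After 'pass': normaliser = 0.3·0.7609 + 0.5·0.1087 + 0.85·0.1304; P(supplier A) ≈ 0.5801, P(supplier B) ≈ 0.1381, P(supplier C) ≈ 0.2818
After 'pass': normaliser = 0.3·0.5801 + 0.5·0.1381 + 0.85·0.2818; P(supplier A) ≈ 0.3606, P(supplier B) ≈ 0.1431, P(supplier C) ≈ 0.4963
After 'flag': normaliser = 0.7·0.3606 + 0.5·0.1431 + 0.15·0.4963; P(supplier A) ≈ 0.6336, P(supplier B) ≈ 0.1796, P(supplier C) ≈ 0.1868

0.6336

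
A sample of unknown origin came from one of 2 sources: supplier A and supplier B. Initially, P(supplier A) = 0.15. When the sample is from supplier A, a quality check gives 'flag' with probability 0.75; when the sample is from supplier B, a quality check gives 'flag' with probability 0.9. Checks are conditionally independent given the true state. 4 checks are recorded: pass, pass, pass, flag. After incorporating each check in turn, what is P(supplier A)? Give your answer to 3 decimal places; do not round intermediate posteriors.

0.697

After 'pass': P(supplier A) = 0.25·0.1500 / (0.25·0.1500 + 0.1·0.8500) ≈ 0.3061
After 'pass': P(supplier A) = 0.25·0.3061 / (0.25·0.3061 + 0.1·0.6939) ≈ 0.5245
After 'pass': P(supplier A) = 0.25·0.5245 / (0.25·0.5245 + 0.1·0.4755) ≈ 0.7339
After 'flag': P(supplier A) = 0.75·0.7339 / (0.75·0.7339 + 0.9·0.2661) ≈ 0.6968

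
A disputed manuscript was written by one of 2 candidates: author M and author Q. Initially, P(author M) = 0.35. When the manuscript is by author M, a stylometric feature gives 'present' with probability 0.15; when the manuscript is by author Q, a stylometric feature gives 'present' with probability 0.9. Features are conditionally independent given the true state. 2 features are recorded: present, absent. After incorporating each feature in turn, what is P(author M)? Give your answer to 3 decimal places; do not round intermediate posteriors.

0.433

After 'present': P(author M) = 0.15·0.3500 / (0.15·0.3500 + 0.9·0.6500) ≈ 0.0824
After 'absent': P(author M) = 0.85·0.0824 / (0.85·0.0824 + 0.1·0.9176) ≈ 0.4327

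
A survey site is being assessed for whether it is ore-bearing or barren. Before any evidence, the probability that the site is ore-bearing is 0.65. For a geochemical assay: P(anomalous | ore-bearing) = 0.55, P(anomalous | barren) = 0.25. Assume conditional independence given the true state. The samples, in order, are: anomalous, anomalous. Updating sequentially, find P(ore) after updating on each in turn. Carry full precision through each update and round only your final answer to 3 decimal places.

0.900

After 'anomalous': P(ore) = 0.55·0.6500 / (0.55·0.6500 + 0.25·0.3500) ≈ 0.8034
After 'anomalous': P(ore) = 0.55·0.8034 / (0.55·0.8034 + 0.25·0.1966) ≈ 0.8999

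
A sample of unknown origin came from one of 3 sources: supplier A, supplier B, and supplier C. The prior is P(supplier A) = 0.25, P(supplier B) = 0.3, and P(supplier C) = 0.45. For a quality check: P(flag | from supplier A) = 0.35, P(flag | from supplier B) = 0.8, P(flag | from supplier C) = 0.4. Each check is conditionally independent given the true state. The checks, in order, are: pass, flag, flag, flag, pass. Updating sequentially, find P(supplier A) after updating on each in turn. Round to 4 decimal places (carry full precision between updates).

0.2152

After 'pass': normaliser = 0.65·0.2500 + 0.2·0.3000 + 0.6·0.4500; P(supplier A) ≈ 0.3299, P(supplier B) ≈ 0.1218, P(supplier C) ≈ 0.5482
After 'flag': normaliser = 0.35·0.3299 + 0.8·0.1218 + 0.4·0.5482; P(supplier A) ≈ 0.2672, P(supplier B) ≈ 0.2255, P(supplier C) ≈ 0.5073
After 'flag': normaliser = 0.35·0.2672 + 0.8·0.2255 + 0.4·0.5073; P(supplier A) ≈ 0.1961, P(supplier B) ≈ 0.3783, P(supplier C) ≈ 0.4256
After 'flag': normaliser = 0.35·0.1961 + 0.8·0.3783 + 0.4·0.4256; P(supplier A) ≈ 0.1268, P(supplier B) ≈ 0.5589, P(supplier C) ≈ 0.3144
After 'pass': normaliser = 0.65·0.1268 + 0.2·0.5589 + 0.6·0.3144; P(supplier A) ≈ 0.2152, P(supplier B) ≈ 0.2920, P(supplier C) ≈ 0.4928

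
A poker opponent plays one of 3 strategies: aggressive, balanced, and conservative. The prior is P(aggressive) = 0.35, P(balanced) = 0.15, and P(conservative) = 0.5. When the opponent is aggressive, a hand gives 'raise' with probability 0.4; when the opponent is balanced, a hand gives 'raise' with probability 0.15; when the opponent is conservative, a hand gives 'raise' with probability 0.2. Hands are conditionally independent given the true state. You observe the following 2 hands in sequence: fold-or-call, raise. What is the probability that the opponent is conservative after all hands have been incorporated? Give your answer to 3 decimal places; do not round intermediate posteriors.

0.437

Each posterior becomes the prior for the next update.
After 'fold-or-call': normaliser = 0.6·0.3500 + 0.85·0.1500 + 0.8·0.5000; P(aggressive) ≈ 0.2847, P(balanced) ≈ 0.1729, P(conservative) ≈ 0.5424
After 'raise': normaliser = 0.4·0.2847 + 0.15·0.1729 + 0.2·0.5424; P(aggressive) ≈ 0.4587, P(balanced) ≈ 0.1044, P(conservative) ≈ 0.4369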